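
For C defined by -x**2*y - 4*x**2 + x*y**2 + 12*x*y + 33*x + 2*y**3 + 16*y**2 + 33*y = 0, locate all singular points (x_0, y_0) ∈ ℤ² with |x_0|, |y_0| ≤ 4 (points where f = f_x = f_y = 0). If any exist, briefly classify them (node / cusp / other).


Singular points: {(3, -3)}; classification: node.

Compute partial derivatives:
  f_x = -2*x*y - 8*x + y**2 + 12*y + 33.
  f_y = -x**2 + 2*x*y + 12*x + 6*y**2 + 32*y + 33.
Scan x_0 ∈ {−4, ..., 4}. For each x_0, f_y(x_0, y) is a polynomial in y; find its integer roots y ∈ {−4, ..., 4}, then test f_x and f at those candidates.
  x = -4: f_y(-4, y) = 6*y**2 + 24*y - 31; no integer root y with |y| ≤ 4.
  x = -3: f_y(-3, y) = 6*y**2 + 26*y - 12; no integer root y with |y| ≤ 4.
  x = -2: f_y(-2, y) = 6*y**2 + 28*y + 5; no integer root y with |y| ≤ 4.
  x = -1: f_y(-1, y) = 6*y**2 + 30*y + 20; no integer root y with |y| ≤ 4.
  x = 0: f_y(0, y) = 6*y**2 + 32*y + 33; no integer root y with |y| ≤ 4.
  x = 1: f_y(1, y) = 6*y**2 + 34*y + 44; vanishes at y ∈ {-2}. (1, -2): f_x = 9 ≠ 0.
  x = 2: f_y(2, y) = 6*y**2 + 36*y + 53; no integer root y with |y| ≤ 4.
  x = 3: f_y(3, y) = 6*y**2 + 38*y + 60; vanishes at y ∈ {-3}. (3, -3): f_x = 0, f = 0 — SINGULAR.
  x = 4: f_y(4, y) = 6*y**2 + 40*y + 65; no integer root y with |y| ≤ 4.
Only singular point on the grid: (3, -3).
Classify: substitute x = 3 + u, y = -3 + v and expand: f = -u**2*v - u**2 + u*v**2 + 2*v**3 + v**2.
No constant or linear terms (consistent with a singular point). Quadratic part: -u**2 + v**2. Cubic part: -u**2*v + u*v**2 + 2*v**3.
The quadratic part v**2 - u**2 = (v − u)(v + u) splits into two distinct linear factors, so there are two distinct tangent lines y − -3 = ±(x − 3) — this is a node (ordinary double point).
Classification: node.


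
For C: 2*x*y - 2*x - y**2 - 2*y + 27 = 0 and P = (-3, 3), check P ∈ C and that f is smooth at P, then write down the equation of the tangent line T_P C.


Tangent line at P: 4*x - 14*y + 54 = 0.

Step 1: f(-3, 3) = 0, so P lies on C.
Step 2: partial derivatives
  f_x(x, y) = 2*y - 2, f_y(x, y) = 2*x - 2*y - 2.
  f_x(P) = 4, f_y(P) = -14 (gradient nonzero, so P is smooth).
Step 3: tangent line at P: 4·(x − -3) + -14·(y − 3) = 0.
Expanding: 4*x - 14*y + 54 = 0.


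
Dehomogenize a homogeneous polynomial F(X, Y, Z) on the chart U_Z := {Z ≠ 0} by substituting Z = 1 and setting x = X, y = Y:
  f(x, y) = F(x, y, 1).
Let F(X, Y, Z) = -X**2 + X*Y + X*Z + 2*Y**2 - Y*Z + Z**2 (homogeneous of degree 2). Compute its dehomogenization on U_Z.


f(x, y) = -x**2 + x*y + x + 2*y**2 - y + 1

On U_Z we set Z = 1. Each monomial c·X^i·Y^j·Z^k in F becomes c·x^i·y^j·1^k = c·x^i·y^j.
Substituting Z = 1: F(X, Y, 1) = -x**2 + x*y + x + 2*y**2 - y + 1.
Note: deg(f) ≤ deg(F) = 2; strict inequality happens when F is divisible by Z (lost terms).


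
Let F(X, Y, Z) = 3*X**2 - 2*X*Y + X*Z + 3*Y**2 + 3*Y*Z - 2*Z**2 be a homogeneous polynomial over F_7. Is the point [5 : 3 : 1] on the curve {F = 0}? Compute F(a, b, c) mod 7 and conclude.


F(5,3,1) ≡ 0 (mod 7); P is on the curve.

Evaluate F(5, 3, 1) term-by-term (mod 7).
  3*X**2 ↦ 3·25·1·1 = 75
  -2*X*Y ↦ -2·5·3·1 = -30
  X*Z ↦ 1·5·1·1 = 5
  3*Y**2 ↦ 3·1·9·1 = 27
  3*Y*Z ↦ 3·1·3·1 = 9
  -2*Z**2 ↦ -2·1·1·1 = -2
Sum: F(5, 3, 1) = (75) + (-30) + (5) + (27) + (9) + (-2) = 84.
Reducing mod 7: 84 ≡ 0 (mod 7).
Since F(a, b, c) ≡ 0 (mod 7), P lies on the curve.


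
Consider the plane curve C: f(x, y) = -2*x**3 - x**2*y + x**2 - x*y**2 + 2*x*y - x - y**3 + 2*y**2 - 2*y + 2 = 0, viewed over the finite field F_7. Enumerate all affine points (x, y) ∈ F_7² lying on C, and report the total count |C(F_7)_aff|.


Affine F_7-points: {(0, 6), (1, 0), (1, 3), (1, 5), (2, 4), (2, 5), (4, 3), (4, 6), (6, 2)}; count = 9.

For each of the 49 pairs (x, y) ∈ F_7², evaluate f(x, y) mod 7. Record the zeros.
  x = 0: [0↦2, 1↦1, 2↦5, 3↦1, 4↦4, 5↦1, 6↦0]  zeros at y ∈ {6}
  x = 1: [0↦0, 1↦6, 2↦1, 3↦0, 4↦4, 5↦0, 6↦3]  zeros at y ∈ {0, 3, 5}
  x = 2: [0↦2, 1↦6, 2↦4, 3↦4, 4↦0, 5↦0, 6↦5]  zeros at y ∈ {4, 5}
  x = 3: [0↦3, 1↦3, 2↦2, 3↦1, 4↦1, 5↦3, 6↦1]  zeros at y ∈ ∅
  x = 4: [0↦5, 1↦6, 2↦4, 3↦0, 4↦2, 5↦4, 6↦0]  zeros at y ∈ {3, 6}
  x = 5: [0↦3, 1↦3, 2↦5, 3↦3, 4↦5, 5↦5, 6↦4]  zeros at y ∈ ∅
  x = 6: [0↦6, 1↦3, 2↦0, 3↦5, 4↦5, 5↦1, 6↦1]  zeros at y ∈ {2}
Collecting zeros: affine points = {(0, 6), (1, 0), (1, 3), (1, 5), (2, 4), (2, 5), (4, 3), (4, 6), (6, 2)}.
Total count |C(F_7)_aff| = 9.


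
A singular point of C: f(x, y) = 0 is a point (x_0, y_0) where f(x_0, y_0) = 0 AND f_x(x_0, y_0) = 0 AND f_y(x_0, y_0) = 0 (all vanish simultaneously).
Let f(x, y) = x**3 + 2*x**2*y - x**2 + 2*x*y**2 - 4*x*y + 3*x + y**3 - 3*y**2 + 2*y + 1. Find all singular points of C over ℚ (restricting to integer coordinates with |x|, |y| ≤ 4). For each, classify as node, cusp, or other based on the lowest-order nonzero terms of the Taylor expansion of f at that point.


Singular points: {(-1, 2)}; classification: cusp.

Compute partial derivatives:
  f_x = 3*x**2 + 4*x*y - 2*x + 2*y**2 - 4*y + 3.
  f_y = 2*x**2 + 4*x*y - 4*x + 3*y**2 - 6*y + 2.
Scan x_0 ∈ {−4, ..., 4}. For each x_0, f_y(x_0, y) is a polynomial in y; find its integer roots y ∈ {−4, ..., 4}, then test f_x and f at those candidates.
  x = -4: f_y(-4, y) = 3*y**2 - 22*y + 50; no integer root y with |y| ≤ 4.
  x = -3: f_y(-3, y) = 3*y**2 - 18*y + 32; no integer root y with |y| ≤ 4.
  x = -2: f_y(-2, y) = 3*y**2 - 14*y + 18; no integer root y with |y| ≤ 4.
  x = -1: f_y(-1, y) = 3*y**2 - 10*y + 8; vanishes at y ∈ {2}. (-1, 2): f_x = 0, f = 0 — SINGULAR.
  x = 0: f_y(0, y) = 3*y**2 - 6*y + 2; no integer root y with |y| ≤ 4.
  x = 1: f_y(1, y) = 3*y**2 - 2*y; vanishes at y ∈ {0}. (1, 0): f_x = 4 ≠ 0.
  x = 2: f_y(2, y) = 3*y**2 + 2*y + 2; no integer root y with |y| ≤ 4.
  x = 3: f_y(3, y) = 3*y**2 + 6*y + 8; no integer root y with |y| ≤ 4.
  x = 4: f_y(4, y) = 3*y**2 + 10*y + 18; no integer root y with |y| ≤ 4.
Only singular point on the grid: (-1, 2).
Classify: substitute x = -1 + u, y = 2 + v and expand: f = u**3 + 2*u**2*v + 2*u*v**2 + v**3 + v**2.
No constant or linear terms (consistent with a singular point). Quadratic part: v**2. Cubic part: u**3 + 2*u**2*v + 2*u*v**2 + v**3.
The quadratic part v**2 is a perfect square, so there is a single (double) tangent line v = 0, i.e. y = 2. Restricting the cubic part to that line (v = 0) leaves u**3 ≠ 0, so f is not divisible by v and the branch is v² ≈ -u**3 to lowest order — this is a cusp.
Classification: cusp.


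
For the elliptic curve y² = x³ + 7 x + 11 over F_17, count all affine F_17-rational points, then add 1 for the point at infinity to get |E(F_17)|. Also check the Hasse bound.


Affine points = {(1, 6), (1, 11), (2, 4), (2, 13), (3, 5), (3, 12), (4, 1), (4, 16), (5, 1), (5, 16), (8, 1), (8, 16), (9, 2), (9, 15), (11, 5), (11, 12), (12, 2), (12, 15), (13, 2), (13, 15)}; affine count = 20; |E(F_17)| = 21.

Discriminant check: Δ ∝ 4a³ + 27b² = 4·7³ + 27·11² = 4·343 + 27·121 ≡ 15 (mod 17). Nonzero ⇒ E is nonsingular.
For each x ∈ F_17, compute rhs = x³ + 7·x + 11 mod 17, then count y ∈ F_17 with y² ≡ rhs.
  x = 0: rhs = 11, matching y values: none (0 points).
  x = 1: rhs = 2, matching y values: 6, 11 (2 points).
  x = 2: rhs = 16, matching y values: 4, 13 (2 points).
  x = 3: rhs = 8, matching y values: 5, 12 (2 points).
  x = 4: rhs = 1, matching y values: 1, 16 (2 points).
  x = 5: rhs = 1, matching y values: 1, 16 (2 points).
  x = 6: rhs = 14, matching y values: none (0 points).
  x = 7: rhs = 12, matching y values: none (0 points).
  x = 8: rhs = 1, matching y values: 1, 16 (2 points).
  x = 9: rhs = 4, matching y values: 2, 15 (2 points).
  x = 10: rhs = 10, matching y values: none (0 points).
  x = 11: rhs = 8, matching y values: 5, 12 (2 points).
  x = 12: rhs = 4, matching y values: 2, 15 (2 points).
  x = 13: rhs = 4, matching y values: 2, 15 (2 points).
  x = 14: rhs = 14, matching y values: none (0 points).
  x = 15: rhs = 6, matching y values: none (0 points).
  x = 16: rhs = 3, matching y values: none (0 points).
Total affine count: 20.
Full point count |E(F_17)| = 20 + 1 = 21.
Hasse bound: |21 − (17+1)| = |3| = 3 ≤ 2√17 ≈ 8.2462 ✓.


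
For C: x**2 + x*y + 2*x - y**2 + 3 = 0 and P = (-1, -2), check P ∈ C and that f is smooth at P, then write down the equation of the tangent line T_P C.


Tangent line at P: -2*x + 3*y + 4 = 0.

Step 1: f(-1, -2) = 0, so P lies on C.
Step 2: partial derivatives
  f_x(x, y) = 2*x + y + 2, f_y(x, y) = x - 2*y.
  f_x(P) = -2, f_y(P) = 3 (gradient nonzero, so P is smooth).
Step 3: tangent line at P: -2·(x − -1) + 3·(y − -2) = 0.
Expanding: -2*x + 3*y + 4 = 0.


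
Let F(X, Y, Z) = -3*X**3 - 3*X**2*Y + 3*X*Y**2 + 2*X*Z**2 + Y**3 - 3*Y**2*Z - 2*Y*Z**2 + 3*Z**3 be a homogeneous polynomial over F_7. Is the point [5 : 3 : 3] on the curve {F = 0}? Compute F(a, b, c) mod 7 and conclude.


F(5,3,3) ≡ 4 (mod 7); P is NOT on the curve.

Evaluate F(5, 3, 3) term-by-term (mod 7).
  -3*X**3 ↦ -3·125·1·1 = -375
  -3*X**2*Y ↦ -3·25·3·1 = -225
  3*X*Y**2 ↦ 3·5·9·1 = 135
  2*X*Z**2 ↦ 2·5·1·9 = 90
  Y**3 ↦ 1·1·27·1 = 27
  -3*Y**2*Z ↦ -3·1·9·3 = -81
  -2*Y*Z**2 ↦ -2·1·3·9 = -54
  3*Z**3 ↦ 3·1·1·27 = 81
Sum: F(5, 3, 3) = (-375) + (-225) + (135) + (90) + (27) + (-81) + (-54) + (81) = -402.
Reducing mod 7: -402 ≡ 4 (mod 7).
Since F(a, b, c) ≡ 4 ≠ 0 (mod 7), P does NOT lie on the curve.


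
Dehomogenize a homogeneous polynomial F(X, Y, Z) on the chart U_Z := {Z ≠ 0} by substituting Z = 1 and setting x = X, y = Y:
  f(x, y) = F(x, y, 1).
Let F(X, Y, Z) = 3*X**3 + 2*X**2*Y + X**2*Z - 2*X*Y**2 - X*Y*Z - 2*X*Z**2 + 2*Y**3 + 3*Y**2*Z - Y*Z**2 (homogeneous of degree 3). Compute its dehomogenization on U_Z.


f(x, y) = 3*x**3 + 2*x**2*y + x**2 - 2*x*y**2 - x*y - 2*x + 2*y**3 + 3*y**2 - y

On U_Z we set Z = 1. Each monomial c·X^i·Y^j·Z^k in F becomes c·x^i·y^j·1^k = c·x^i·y^j.
Substituting Z = 1: F(X, Y, 1) = 3*x**3 + 2*x**2*y + x**2 - 2*x*y**2 - x*y - 2*x + 2*y**3 + 3*y**2 - y.
Note: deg(f) ≤ deg(F) = 3; strict inequality happens when F is divisible by Z (lost terms).


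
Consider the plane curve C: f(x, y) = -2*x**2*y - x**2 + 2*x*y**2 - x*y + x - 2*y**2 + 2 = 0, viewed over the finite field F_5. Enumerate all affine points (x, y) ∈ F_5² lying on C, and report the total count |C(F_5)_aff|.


Affine F_5-points: {(0, 1), (0, 4), (1, 4), (2, 0), (3, 2), (4, 0), (4, 1)}; count = 7.

For each of the 25 pairs (x, y) ∈ F_5², evaluate f(x, y) mod 5. Record the zeros.
  x = 0: [0↦2, 1↦0, 2↦4, 3↦4, 4↦0]  zeros at y ∈ {1, 4}
  x = 1: [0↦2, 1↦4, 2↦1, 3↦3, 4↦0]  zeros at y ∈ {4}
  x = 2: [0↦0, 1↦2, 2↦3, 3↦3, 4↦2]  zeros at y ∈ {0}
  x = 3: [0↦1, 1↦4, 2↦0, 3↦4, 4↦1]  zeros at y ∈ {2}
  x = 4: [0↦0, 1↦0, 2↦2, 3↦1, 4↦2]  zeros at y ∈ {0, 1}
Collecting zeros: affine points = {(0, 1), (0, 4), (1, 4), (2, 0), (3, 2), (4, 0), (4, 1)}.
Total count |C(F_5)_aff| = 7.


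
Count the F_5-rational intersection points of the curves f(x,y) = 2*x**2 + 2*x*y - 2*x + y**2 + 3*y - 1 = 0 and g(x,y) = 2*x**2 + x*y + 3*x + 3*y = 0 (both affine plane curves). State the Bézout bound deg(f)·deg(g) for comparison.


Common zeros: {(4, 3)}; count = 1; Bézout bound = 4.

deg(f) = 2, deg(g) = 2, so Bézout bound = 4.
Scan x ∈ F_5. For each x, list the y ∈ F_5 with f(x, y) ≡ 0 and those with g(x, y) ≡ 0 (mod 5); the common zeros in that column are the intersection.
  x = 0: f ≡ 0 at y ∈ ∅; g ≡ 0 at y ∈ {0}; common: ∅.
  x = 1: f ≡ 0 at y ∈ {1, 4}; g ≡ 0 at y ∈ {0}; common: ∅.
  x = 2: f ≡ 0 at y ∈ ∅; g ≡ 0 at y ∈ ∅; common: ∅.
  x = 3: f ≡ 0 at y ∈ ∅; g ≡ 0 at y ∈ {3}; common: ∅.
  x = 4: f ≡ 0 at y ∈ {1, 3}; g ≡ 0 at y ∈ {3}; common: {3}.
Collecting: common zeros = {(4, 3)}, so the count is 1.
Comparison with the Bézout bound: 1 ≤ 4 = deg(f)·deg(g), as expected for curves with no common component (the affine F_5-count falls short of the bound because intersections may lie at infinity, over extension fields, or carry multiplicity).


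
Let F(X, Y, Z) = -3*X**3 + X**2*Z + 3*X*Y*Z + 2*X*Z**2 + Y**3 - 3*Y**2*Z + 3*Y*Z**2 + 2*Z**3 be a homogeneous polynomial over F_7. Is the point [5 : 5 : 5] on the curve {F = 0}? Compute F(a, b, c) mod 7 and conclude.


F(5,5,5) ≡ 1 (mod 7); P is NOT on the curve.

Evaluate F(5, 5, 5) term-by-term (mod 7).
  -3*X**3 ↦ -3·125·1·1 = -375
  X**2*Z ↦ 1·25·1·5 = 125
  3*X*Y*Z ↦ 3·5·5·5 = 375
  2*X*Z**2 ↦ 2·5·1·25 = 250
  Y**3 ↦ 1·1·125·1 = 125
  -3*Y**2*Z ↦ -3·1·25·5 = -375
  3*Y*Z**2 ↦ 3·1·5·25 = 375
  2*Z**3 ↦ 2·1·1·125 = 250
Sum: F(5, 5, 5) = (-375) + (125) + (375) + (250) + (125) + (-375) + (375) + (250) = 750.
Reducing mod 7: 750 ≡ 1 (mod 7).
Since F(a, b, c) ≡ 1 ≠ 0 (mod 7), P does NOT lie on the curve.


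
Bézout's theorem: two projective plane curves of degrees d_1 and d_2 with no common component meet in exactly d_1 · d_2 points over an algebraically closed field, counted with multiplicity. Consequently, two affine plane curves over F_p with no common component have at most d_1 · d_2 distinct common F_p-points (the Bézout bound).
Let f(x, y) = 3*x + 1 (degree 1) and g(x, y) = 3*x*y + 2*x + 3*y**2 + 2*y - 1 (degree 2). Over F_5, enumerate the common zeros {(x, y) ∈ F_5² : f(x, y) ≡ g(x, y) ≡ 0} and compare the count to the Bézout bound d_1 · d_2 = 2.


Common zeros: {(3, 0), (3, 3)}; count = 2; Bézout bound = 2.

deg(f) = 1, deg(g) = 2, so Bézout bound = 2.
Scan x ∈ F_5. For each x, list the y ∈ F_5 with f(x, y) ≡ 0 and those with g(x, y) ≡ 0 (mod 5); the common zeros in that column are the intersection.
  x = 0: f ≡ 0 at y ∈ ∅; g ≡ 0 at y ∈ {2, 4}; common: ∅.
  x = 1: f ≡ 0 at y ∈ ∅; g ≡ 0 at y ∈ ∅; common: ∅.
  x = 2: f ≡ 0 at y ∈ ∅; g ≡ 0 at y ∈ ∅; common: ∅.
  x = 3: f ≡ 0 at y ∈ {0, 1, 2, 3, 4}; g ≡ 0 at y ∈ {0, 3}; common: {0, 3}.
  x = 4: f ≡ 0 at y ∈ ∅; g ≡ 0 at y ∈ ∅; common: ∅.
Collecting: common zeros = {(3, 0), (3, 3)}, so the count is 2.
Comparison with the Bézout bound: 2 ≤ 2 = deg(f)·deg(g), as expected for curves with no common component (the bound is attained).


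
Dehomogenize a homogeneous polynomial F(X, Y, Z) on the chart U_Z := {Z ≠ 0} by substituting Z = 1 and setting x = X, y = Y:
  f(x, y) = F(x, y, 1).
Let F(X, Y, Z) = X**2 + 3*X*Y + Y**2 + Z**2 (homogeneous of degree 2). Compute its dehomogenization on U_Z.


f(x, y) = x**2 + 3*x*y + y**2 + 1

On U_Z we set Z = 1. Each monomial c·X^i·Y^j·Z^k in F becomes c·x^i·y^j·1^k = c·x^i·y^j.
Substituting Z = 1: F(X, Y, 1) = x**2 + 3*x*y + y**2 + 1.
Note: deg(f) ≤ deg(F) = 2; strict inequality happens when F is divisible by Z (lost terms).


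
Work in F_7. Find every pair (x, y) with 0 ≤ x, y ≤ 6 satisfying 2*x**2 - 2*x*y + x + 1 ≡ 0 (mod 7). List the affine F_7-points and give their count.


Affine F_7-points: {(1, 2), (2, 1), (3, 6), (4, 2), (5, 0), (6, 6)}; count = 6.

For each of the 49 pairs (x, y) ∈ F_7², evaluate f(x, y) mod 7. Record the zeros.
  x = 0: [0↦1, 1↦1, 2↦1, 3↦1, 4↦1, 5↦1, 6↦1]  zeros at y ∈ ∅
  x = 1: [0↦4, 1↦2, 2↦0, 3↦5, 4↦3, 5↦1, 6↦6]  zeros at y ∈ {2}
  x = 2: [0↦4, 1↦0, 2↦3, 3↦6, 4↦2, 5↦5, 6↦1]  zeros at y ∈ {1}
  x = 3: [0↦1, 1↦2, 2↦3, 3↦4, 4↦5, 5↦6, 6↦0]  zeros at y ∈ {6}
  x = 4: [0↦2, 1↦1, 2↦0, 3↦6, 4↦5, 5↦4, 6↦3]  zeros at y ∈ {2}
  x = 5: [0↦0, 1↦4, 2↦1, 3↦5, 4↦2, 5↦6, 6↦3]  zeros at y ∈ {0}
  x = 6: [0↦2, 1↦4, 2↦6, 3↦1, 4↦3, 5↦5, 6↦0]  zeros at y ∈ {6}
Collecting zeros: affine points = {(1, 2), (2, 1), (3, 6), (4, 2), (5, 0), (6, 6)}.
Total count |C(F_7)_aff| = 6.


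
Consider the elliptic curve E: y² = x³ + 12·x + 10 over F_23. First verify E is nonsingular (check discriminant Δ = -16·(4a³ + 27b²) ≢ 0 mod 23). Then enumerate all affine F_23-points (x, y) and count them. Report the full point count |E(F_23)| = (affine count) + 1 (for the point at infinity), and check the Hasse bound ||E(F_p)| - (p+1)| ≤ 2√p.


Affine points = {(1, 0), (3, 2), (3, 21), (7, 0), (10, 7), (10, 16), (11, 1), (11, 22), (14, 1), (14, 22), (15, 0), (18, 3), (18, 20), (19, 6), (19, 17), (20, 4), (20, 19), (21, 1), (21, 22)}; affine count = 19; |E(F_23)| = 20.

Discriminant check: Δ ∝ 4a³ + 27b² = 4·12³ + 27·10² = 4·1728 + 27·100 ≡ 21 (mod 23). Nonzero ⇒ E is nonsingular.
For each x ∈ F_23, compute rhs = x³ + 12·x + 10 mod 23, then count y ∈ F_23 with y² ≡ rhs.
  x = 0: rhs = 10, matching y values: none (0 points).
  x = 1: rhs = 0, matching y values: 0 (1 points).
  x = 2: rhs = 19, matching y values: none (0 points).
  x = 3: rhs = 4, matching y values: 2, 21 (2 points).
  x = 4: rhs = 7, matching y values: none (0 points).
  x = 5: rhs = 11, matching y values: none (0 points).
  x = 6: rhs = 22, matching y values: none (0 points).
  x = 7: rhs = 0, matching y values: 0 (1 points).
  x = 8: rhs = 20, matching y values: none (0 points).
  x = 9: rhs = 19, matching y values: none (0 points).
  x = 10: rhs = 3, matching y values: 7, 16 (2 points).
  x = 11: rhs = 1, matching y values: 1, 22 (2 points).
  x = 12: rhs = 19, matching y values: none (0 points).
  x = 13: rhs = 17, matching y values: none (0 points).
  x = 14: rhs = 1, matching y values: 1, 22 (2 points).
  x = 15: rhs = 0, matching y values: 0 (1 points).
  x = 16: rhs = 20, matching y values: none (0 points).
  x = 17: rhs = 21, matching y values: none (0 points).
  x = 18: rhs = 9, matching y values: 3, 20 (2 points).
  x = 19: rhs = 13, matching y values: 6, 17 (2 points).
  x = 20: rhs = 16, matching y values: 4, 19 (2 points).
  x = 21: rhs = 1, matching y values: 1, 22 (2 points).
  x = 22: rhs = 20, matching y values: none (0 points).
Total affine count: 19.
Full point count |E(F_23)| = 19 + 1 = 20.
Hasse bound: |20 − (23+1)| = |-4| = 4 ≤ 2√23 ≈ 9.5917 ✓.


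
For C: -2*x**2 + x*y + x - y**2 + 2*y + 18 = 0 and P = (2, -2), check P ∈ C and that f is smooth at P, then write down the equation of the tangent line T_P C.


Tangent line at P: -9*x + 8*y + 34 = 0.

Step 1: f(2, -2) = 0, so P lies on C.
Step 2: partial derivatives
  f_x(x, y) = -4*x + y + 1, f_y(x, y) = x - 2*y + 2.
  f_x(P) = -9, f_y(P) = 8 (gradient nonzero, so P is smooth).
Step 3: tangent line at P: -9·(x − 2) + 8·(y − -2) = 0.
Expanding: -9*x + 8*y + 34 = 0.


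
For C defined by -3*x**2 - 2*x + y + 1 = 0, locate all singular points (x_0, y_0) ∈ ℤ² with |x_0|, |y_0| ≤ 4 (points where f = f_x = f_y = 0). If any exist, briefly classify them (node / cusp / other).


No singular points in the scanned grid; C is smooth there.

Compute partial derivatives:
  f_x = -6*x - 2.
  f_y = 1.
f_y = 1 is a nonzero constant, so f_y never vanishes: no point (x, y) can satisfy f = f_x = f_y = 0. In particular no (x, y) ∈ {−4, ..., 4}² is singular; the curve is smooth.


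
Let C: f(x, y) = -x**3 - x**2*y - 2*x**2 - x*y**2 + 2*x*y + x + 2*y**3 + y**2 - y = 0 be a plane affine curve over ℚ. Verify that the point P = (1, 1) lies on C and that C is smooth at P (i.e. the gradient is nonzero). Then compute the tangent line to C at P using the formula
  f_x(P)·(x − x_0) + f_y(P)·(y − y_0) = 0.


Tangent line at P: -7*x + 6*y + 1 = 0.

Step 1: f(1, 1) = 0, so P lies on C.
Step 2: partial derivatives
  f_x(x, y) = -3*x**2 - 2*x*y - 4*x - y**2 + 2*y + 1, f_y(x, y) = -x**2 - 2*x*y + 2*x + 6*y**2 + 2*y - 1.
  f_x(P) = -7, f_y(P) = 6 (gradient nonzero, so P is smooth).
Step 3: tangent line at P: -7·(x − 1) + 6·(y − 1) = 0.
Expanding: -7*x + 6*y + 1 = 0.


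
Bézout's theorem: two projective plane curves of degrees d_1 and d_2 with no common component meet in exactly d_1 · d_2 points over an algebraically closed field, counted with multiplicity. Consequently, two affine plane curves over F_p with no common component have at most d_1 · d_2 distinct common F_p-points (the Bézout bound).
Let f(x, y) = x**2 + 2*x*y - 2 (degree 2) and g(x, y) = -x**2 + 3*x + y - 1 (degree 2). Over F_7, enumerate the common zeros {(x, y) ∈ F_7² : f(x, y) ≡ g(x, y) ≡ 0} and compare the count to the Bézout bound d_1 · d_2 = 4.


Common zeros: {(5, 4)}; count = 1; Bézout bound = 4.

deg(f) = 2, deg(g) = 2, so Bézout bound = 4.
Scan x ∈ F_7. For each x, list the y ∈ F_7 with f(x, y) ≡ 0 and those with g(x, y) ≡ 0 (mod 7); the common zeros in that column are the intersection.
  x = 0: f ≡ 0 at y ∈ ∅; g ≡ 0 at y ∈ {1}; common: ∅.
  x = 1: f ≡ 0 at y ∈ {4}; g ≡ 0 at y ∈ {6}; common: ∅.
  x = 2: f ≡ 0 at y ∈ {3}; g ≡ 0 at y ∈ {6}; common: ∅.
  x = 3: f ≡ 0 at y ∈ {0}; g ≡ 0 at y ∈ {1}; common: ∅.
  x = 4: f ≡ 0 at y ∈ {0}; g ≡ 0 at y ∈ {5}; common: ∅.
  x = 5: f ≡ 0 at y ∈ {4}; g ≡ 0 at y ∈ {4}; common: {4}.
  x = 6: f ≡ 0 at y ∈ {3}; g ≡ 0 at y ∈ {5}; common: ∅.
Collecting: common zeros = {(5, 4)}, so the count is 1.
Comparison with the Bézout bound: 1 ≤ 4 = deg(f)·deg(g), as expected for curves with no common component (the affine F_7-count falls short of the bound because intersections may lie at infinity, over extension fields, or carry multiplicity).


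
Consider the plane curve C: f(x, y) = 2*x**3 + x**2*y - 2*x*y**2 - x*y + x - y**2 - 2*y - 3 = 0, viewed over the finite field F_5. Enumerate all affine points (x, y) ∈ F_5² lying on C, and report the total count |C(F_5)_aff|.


Affine F_5-points: {(1, 0), (1, 1), (2, 0), (2, 1), (2, 2), (2, 3), (2, 4), (4, 1), (4, 4)}; count = 9.

For each of the 25 pairs (x, y) ∈ F_5², evaluate f(x, y) mod 5. Record the zeros.
  x = 0: [0↦2, 1↦4, 2↦4, 3↦2, 4↦3]  zeros at y ∈ ∅
  x = 1: [0↦0, 1↦0, 2↦4, 3↦2, 4↦4]  zeros at y ∈ {0, 1}
  x = 2: [0↦0, 1↦0, 2↦0, 3↦0, 4↦0]  zeros at y ∈ {0, 1, 2, 3, 4}
  x = 3: [0↦4, 1↦1, 2↦4, 3↦3, 4↦3]  zeros at y ∈ ∅
  x = 4: [0↦4, 1↦0, 2↦3, 3↦3, 4↦0]  zeros at y ∈ {1, 4}
Collecting zeros: affine points = {(1, 0), (1, 1), (2, 0), (2, 1), (2, 2), (2, 3), (2, 4), (4, 1), (4, 4)}.
Total count |C(F_5)_aff| = 9.


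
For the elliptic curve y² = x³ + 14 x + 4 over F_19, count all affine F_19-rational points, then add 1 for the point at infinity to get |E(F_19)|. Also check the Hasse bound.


Affine points = {(0, 2), (0, 17), (1, 0), (3, 4), (3, 15), (5, 3), (5, 16), (6, 0), (8, 1), (8, 18), (9, 2), (9, 17), (10, 2), (10, 17), (11, 8), (11, 11), (12, 0), (15, 6), (15, 13), (16, 7), (16, 12), (17, 5), (17, 14)}; affine count = 23; |E(F_19)| = 24.

Discriminant check: Δ ∝ 4a³ + 27b² = 4·14³ + 27·4² = 4·2744 + 27·16 ≡ 8 (mod 19). Nonzero ⇒ E is nonsingular.
For each x ∈ F_19, compute rhs = x³ + 14·x + 4 mod 19, then count y ∈ F_19 with y² ≡ rhs.
  x = 0: rhs = 4, matching y values: 2, 17 (2 points).
  x = 1: rhs = 0, matching y values: 0 (1 points).
  x = 2: rhs = 2, matching y values: none (0 points).
  x = 3: rhs = 16, matching y values: 4, 15 (2 points).
  x = 4: rhs = 10, matching y values: none (0 points).
  x = 5: rhs = 9, matching y values: 3, 16 (2 points).
  x = 6: rhs = 0, matching y values: 0 (1 points).
  x = 7: rhs = 8, matching y values: none (0 points).
  x = 8: rhs = 1, matching y values: 1, 18 (2 points).
  x = 9: rhs = 4, matching y values: 2, 17 (2 points).
  x = 10: rhs = 4, matching y values: 2, 17 (2 points).
  x = 11: rhs = 7, matching y values: 8, 11 (2 points).
  x = 12: rhs = 0, matching y values: 0 (1 points).
  x = 13: rhs = 8, matching y values: none (0 points).
  x = 14: rhs = 18, matching y values: none (0 points).
  x = 15: rhs = 17, matching y values: 6, 13 (2 points).
  x = 16: rhs = 11, matching y values: 7, 12 (2 points).
  x = 17: rhs = 6, matching y values: 5, 14 (2 points).
  x = 18: rhs = 8, matching y values: none (0 points).
Total affine count: 23.
Full point count |E(F_19)| = 23 + 1 = 24.
Hasse bound: |24 − (19+1)| = |4| = 4 ≤ 2√19 ≈ 8.7178 ✓.


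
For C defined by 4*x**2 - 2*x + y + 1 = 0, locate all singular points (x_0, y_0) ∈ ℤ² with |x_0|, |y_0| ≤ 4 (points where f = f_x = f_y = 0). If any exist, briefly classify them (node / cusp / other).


No singular points in the scanned grid; C is smooth there.

Compute partial derivatives:
  f_x = 8*x - 2.
  f_y = 1.
f_y = 1 is a nonzero constant, so f_y never vanishes: no point (x, y) can satisfy f = f_x = f_y = 0. In particular no (x, y) ∈ {−4, ..., 4}² is singular; the curve is smooth.


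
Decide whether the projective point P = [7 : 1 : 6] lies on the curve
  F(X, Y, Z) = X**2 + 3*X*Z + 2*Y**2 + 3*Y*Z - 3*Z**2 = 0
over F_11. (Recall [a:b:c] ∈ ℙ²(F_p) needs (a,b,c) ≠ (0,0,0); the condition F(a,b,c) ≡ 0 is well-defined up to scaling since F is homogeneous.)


F(7,1,6) ≡ 10 (mod 11); P is NOT on the curve.

Evaluate F(7, 1, 6) term-by-term (mod 11).
  X**2 ↦ 1·49·1·1 = 49
  3*X*Z ↦ 3·7·1·6 = 126
  2*Y**2 ↦ 2·1·1·1 = 2
  3*Y*Z ↦ 3·1·1·6 = 18
  -3*Z**2 ↦ -3·1·1·36 = -108
Sum: F(7, 1, 6) = (49) + (126) + (2) + (18) + (-108) = 87.
Reducing mod 11: 87 ≡ 10 (mod 11).
Since F(a, b, c) ≡ 10 ≠ 0 (mod 11), P does NOT lie on the curve.


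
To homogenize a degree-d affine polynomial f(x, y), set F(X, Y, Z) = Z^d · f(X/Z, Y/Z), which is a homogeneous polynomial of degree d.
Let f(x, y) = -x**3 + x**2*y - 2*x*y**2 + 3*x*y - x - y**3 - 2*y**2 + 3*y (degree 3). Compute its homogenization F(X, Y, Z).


F(X, Y, Z) = -X**3 + X**2*Y - 2*X*Y**2 + 3*X*Y*Z - X*Z**2 - Y**3 - 2*Y**2*Z + 3*Y*Z**2

deg(f) = 3.
Substitute x = X/Z, y = Y/Z into f, then multiply by Z^3.
  monomial -1·x^3·y^0 ↦ -1·X^3·Y^0·Z^0.
  monomial 1·x^2·y^1 ↦ 1·X^2·Y^1·Z^0.
  monomial -2·x^1·y^2 ↦ -2·X^1·Y^2·Z^0.
  monomial 3·x^1·y^1 ↦ 3·X^1·Y^1·Z^1.
  monomial -1·x^1·y^0 ↦ -1·X^1·Y^0·Z^2.
  monomial -1·x^0·y^3 ↦ -1·X^0·Y^3·Z^0.
  monomial -2·x^0·y^2 ↦ -2·X^0·Y^2·Z^1.
  monomial 3·x^0·y^1 ↦ 3·X^0·Y^1·Z^2.
Collecting: F(X, Y, Z) = -X**3 + X**2*Y - 2*X*Y**2 + 3*X*Y*Z - X*Z**2 - Y**3 - 2*Y**2*Z + 3*Y*Z**2.


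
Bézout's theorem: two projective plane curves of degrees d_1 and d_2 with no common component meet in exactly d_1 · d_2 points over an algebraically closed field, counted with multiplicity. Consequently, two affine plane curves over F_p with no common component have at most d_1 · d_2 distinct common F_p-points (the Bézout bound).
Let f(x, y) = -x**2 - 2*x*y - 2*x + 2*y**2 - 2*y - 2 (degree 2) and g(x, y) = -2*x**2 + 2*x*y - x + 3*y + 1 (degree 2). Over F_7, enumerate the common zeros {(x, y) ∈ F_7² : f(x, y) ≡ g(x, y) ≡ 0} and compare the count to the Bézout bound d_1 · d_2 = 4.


Common zeros: ∅; count = 0; Bézout bound = 4.

deg(f) = 2, deg(g) = 2, so Bézout bound = 4.
Scan x ∈ F_7. For each x, list the y ∈ F_7 with f(x, y) ≡ 0 and those with g(x, y) ≡ 0 (mod 7); the common zeros in that column are the intersection.
  x = 0: f ≡ 0 at y ∈ ∅; g ≡ 0 at y ∈ {2}; common: ∅.
  x = 1: f ≡ 0 at y ∈ {1}; g ≡ 0 at y ∈ {6}; common: ∅.
  x = 2: f ≡ 0 at y ∈ {1, 2}; g ≡ 0 at y ∈ ∅; common: ∅.
  x = 3: f ≡ 0 at y ∈ {5, 6}; g ≡ 0 at y ∈ {3}; common: ∅.
  x = 4: f ≡ 0 at y ∈ {6}; g ≡ 0 at y ∈ {0}; common: ∅.
  x = 5: f ≡ 0 at y ∈ ∅; g ≡ 0 at y ∈ {2}; common: ∅.
  x = 6: f ≡ 0 at y ∈ {2, 5}; g ≡ 0 at y ∈ {0}; common: ∅.
Collecting: common zeros = ∅, so the count is 0.
Comparison with the Bézout bound: 0 ≤ 4 = deg(f)·deg(g), as expected for curves with no common component (the affine F_7-count falls short of the bound because intersections may lie at infinity, over extension fields, or carry multiplicity).


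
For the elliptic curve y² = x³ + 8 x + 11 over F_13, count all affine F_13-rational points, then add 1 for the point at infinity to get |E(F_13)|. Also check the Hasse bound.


Affine points = {(2, 3), (2, 10), (3, 6), (3, 7), (4, 4), (4, 9), (10, 5), (10, 8), (11, 0)}; affine count = 9; |E(F_13)| = 10.

Discriminant check: Δ ∝ 4a³ + 27b² = 4·8³ + 27·11² = 4·512 + 27·121 ≡ 11 (mod 13). Nonzero ⇒ E is nonsingular.
For each x ∈ F_13, compute rhs = x³ + 8·x + 11 mod 13, then count y ∈ F_13 with y² ≡ rhs.
  x = 0: rhs = 11, matching y values: none (0 points).
  x = 1: rhs = 7, matching y values: none (0 points).
  x = 2: rhs = 9, matching y values: 3, 10 (2 points).
  x = 3: rhs = 10, matching y values: 6, 7 (2 points).
  x = 4: rhs = 3, matching y values: 4, 9 (2 points).
  x = 5: rhs = 7, matching y values: none (0 points).
  x = 6: rhs = 2, matching y values: none (0 points).
  x = 7: rhs = 7, matching y values: none (0 points).
  x = 8: rhs = 2, matching y values: none (0 points).
  x = 9: rhs = 6, matching y values: none (0 points).
  x = 10: rhs = 12, matching y values: 5, 8 (2 points).
  x = 11: rhs = 0, matching y values: 0 (1 points).
  x = 12: rhs = 2, matching y values: none (0 points).
Total affine count: 9.
Full point count |E(F_13)| = 9 + 1 = 10.
Hasse bound: |10 − (13+1)| = |-4| = 4 ≤ 2√13 ≈ 7.2111 ✓.


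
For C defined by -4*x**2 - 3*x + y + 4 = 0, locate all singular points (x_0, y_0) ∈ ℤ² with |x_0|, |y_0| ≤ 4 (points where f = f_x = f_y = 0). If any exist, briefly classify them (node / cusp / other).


No singular points in the scanned grid; C is smooth there.

Compute partial derivatives:
  f_x = -8*x - 3.
  f_y = 1.
f_y = 1 is a nonzero constant, so f_y never vanishes: no point (x, y) can satisfy f = f_x = f_y = 0. In particular no (x, y) ∈ {−4, ..., 4}² is singular; the curve is smooth.


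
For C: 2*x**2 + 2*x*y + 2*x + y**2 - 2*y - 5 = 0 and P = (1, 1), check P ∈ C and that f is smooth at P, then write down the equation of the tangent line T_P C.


Tangent line at P: 8*x + 2*y - 10 = 0.

Step 1: f(1, 1) = 0, so P lies on C.
Step 2: partial derivatives
  f_x(x, y) = 4*x + 2*y + 2, f_y(x, y) = 2*x + 2*y - 2.
  f_x(P) = 8, f_y(P) = 2 (gradient nonzero, so P is smooth).
Step 3: tangent line at P: 8·(x − 1) + 2·(y − 1) = 0.
Expanding: 8*x + 2*y - 10 = 0.


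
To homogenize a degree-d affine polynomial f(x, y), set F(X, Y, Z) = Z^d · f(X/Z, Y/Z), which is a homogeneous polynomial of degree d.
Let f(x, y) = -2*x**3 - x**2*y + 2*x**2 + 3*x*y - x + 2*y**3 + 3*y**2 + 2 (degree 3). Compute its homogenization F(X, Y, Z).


F(X, Y, Z) = -2*X**3 - X**2*Y + 2*X**2*Z + 3*X*Y*Z - X*Z**2 + 2*Y**3 + 3*Y**2*Z + 2*Z**3

deg(f) = 3.
Substitute x = X/Z, y = Y/Z into f, then multiply by Z^3.
  monomial -2·x^3·y^0 ↦ -2·X^3·Y^0·Z^0.
  monomial -1·x^2·y^1 ↦ -1·X^2·Y^1·Z^0.
  monomial 2·x^2·y^0 ↦ 2·X^2·Y^0·Z^1.
  monomial 3·x^1·y^1 ↦ 3·X^1·Y^1·Z^1.
  monomial -1·x^1·y^0 ↦ -1·X^1·Y^0·Z^2.
  monomial 2·x^0·y^3 ↦ 2·X^0·Y^3·Z^0.
  monomial 3·x^0·y^2 ↦ 3·X^0·Y^2·Z^1.
  monomial 2·x^0·y^0 ↦ 2·X^0·Y^0·Z^3.
Collecting: F(X, Y, Z) = -2*X**3 - X**2*Y + 2*X**2*Z + 3*X*Y*Z - X*Z**2 + 2*Y**3 + 3*Y**2*Z + 2*Z**3.


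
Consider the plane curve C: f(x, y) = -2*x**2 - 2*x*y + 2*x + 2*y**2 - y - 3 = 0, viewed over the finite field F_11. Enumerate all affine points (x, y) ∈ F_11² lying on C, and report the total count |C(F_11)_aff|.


Affine F_11-points: {(0, 7), (0, 10), (1, 9), (2, 9), (2, 10), (3, 4), (3, 5), (4, 5), (5, 4), (5, 7)}; count = 10.

For each of the 121 pairs (x, y) ∈ F_11², evaluate f(x, y) mod 11. Record the zeros.
  x = 0: [0↦8, 1↦9, 2↦3, 3↦1, 4↦3, 5↦9, 6↦8, 7↦0, 8↦7, 9↦7, 10↦0]  zeros at y ∈ {7, 10}
  x = 1: [0↦8, 1↦7, 2↦10, 3↦6, 4↦6, 5↦10, 6↦7, 7↦8, 8↦2, 9↦0, 10↦2]  zeros at y ∈ {9}
  x = 2: [0↦4, 1↦1, 2↦2, 3↦7, 4↦5, 5↦7, 6↦2, 7↦1, 8↦4, 9↦0, 10↦0]  zeros at y ∈ {9, 10}
  x = 3: [0↦7, 1↦2, 2↦1, 3↦4, 4↦0, 5↦0, 6↦4, 7↦1, 8↦2, 9↦7, 10↦5]  zeros at y ∈ {4, 5}
  x = 4: [0↦6, 1↦10, 2↦7, 3↦8, 4↦2, 5↦0, 6↦2, 7↦8, 8↦7, 9↦10, 10↦6]  zeros at y ∈ {5}
  x = 5: [0↦1, 1↦3, 2↦9, 3↦8, 4↦0, 5↦7, 6↦7, 7↦0, 8↦8, 9↦9, 10↦3]  zeros at y ∈ {4, 7}
  x = 6: [0↦3, 1↦3, 2↦7, 3↦4, 4↦5, 5↦10, 6↦8, 7↦10, 8↦5, 9↦4, 10↦7]  zeros at y ∈ ∅
  x = 7: [0↦1, 1↦10, 2↦1, 3↦7, 4↦6, 5↦9, 6↦5, 7↦5, 8↦9, 9↦6, 10↦7]  zeros at y ∈ ∅
  x = 8: [0↦6, 1↦2, 2↦2, 3↦6, 4↦3, 5↦4, 6↦9, 7↦7, 8↦9, 9↦4, 10↦3]  zeros at y ∈ ∅
  x = 9: [0↦7, 1↦1, 2↦10, 3↦1, 4↦7, 5↦6, 6↦9, 7↦5, 8↦5, 9↦9, 10↦6]  zeros at y ∈ ∅
  x = 10: [0↦4, 1↦7, 2↦3, 3↦3, 4↦7, 5↦4, 6↦5, 7↦10, 8↦8, 9↦10, 10↦5]  zeros at y ∈ ∅
Collecting zeros: affine points = {(0, 7), (0, 10), (1, 9), (2, 9), (2, 10), (3, 4), (3, 5), (4, 5), (5, 4), (5, 7)}.
Total count |C(F_11)_aff| = 10.


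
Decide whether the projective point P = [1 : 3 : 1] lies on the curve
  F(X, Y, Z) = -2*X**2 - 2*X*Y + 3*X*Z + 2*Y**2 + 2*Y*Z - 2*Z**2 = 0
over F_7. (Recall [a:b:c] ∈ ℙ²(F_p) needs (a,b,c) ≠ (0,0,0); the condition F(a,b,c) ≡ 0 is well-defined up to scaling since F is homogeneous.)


F(1,3,1) ≡ 3 (mod 7); P is NOT on the curve.

Evaluate F(1, 3, 1) term-by-term (mod 7).
  -2*X**2 ↦ -2·1·1·1 = -2
  -2*X*Y ↦ -2·1·3·1 = -6
  3*X*Z ↦ 3·1·1·1 = 3
  2*Y**2 ↦ 2·1·9·1 = 18
  2*Y*Z ↦ 2·1·3·1 = 6
  -2*Z**2 ↦ -2·1·1·1 = -2
Sum: F(1, 3, 1) = (-2) + (-6) + (3) + (18) + (6) + (-2) = 17.
Reducing mod 7: 17 ≡ 3 (mod 7).
Since F(a, b, c) ≡ 3 ≠ 0 (mod 7), P does NOT lie on the curve.


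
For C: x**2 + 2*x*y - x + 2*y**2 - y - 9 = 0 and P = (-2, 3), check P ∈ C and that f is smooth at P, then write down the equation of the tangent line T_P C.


Tangent line at P: x + 7*y - 19 = 0.

Step 1: f(-2, 3) = 0, so P lies on C.
Step 2: partial derivatives
  f_x(x, y) = 2*x + 2*y - 1, f_y(x, y) = 2*x + 4*y - 1.
  f_x(P) = 1, f_y(P) = 7 (gradient nonzero, so P is smooth).
Step 3: tangent line at P: 1·(x − -2) + 7·(y − 3) = 0.
Expanding: x + 7*y - 19 = 0.


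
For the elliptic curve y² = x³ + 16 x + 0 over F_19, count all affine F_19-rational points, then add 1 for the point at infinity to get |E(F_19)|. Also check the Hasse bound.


Affine points = {(0, 0), (1, 6), (1, 13), (10, 1), (10, 18), (11, 5), (11, 14), (12, 1), (12, 18), (13, 7), (13, 12), (14, 2), (14, 17), (15, 9), (15, 10), (16, 1), (16, 18), (17, 6), (17, 13)}; affine count = 19; |E(F_19)| = 20.

Discriminant check: Δ ∝ 4a³ + 27b² = 4·16³ + 27·0² = 4·4096 + 27·0 ≡ 6 (mod 19). Nonzero ⇒ E is nonsingular.
For each x ∈ F_19, compute rhs = x³ + 16·x + 0 mod 19, then count y ∈ F_19 with y² ≡ rhs.
  x = 0: rhs = 0, matching y values: 0 (1 points).
  x = 1: rhs = 17, matching y values: 6, 13 (2 points).
  x = 2: rhs = 2, matching y values: none (0 points).
  x = 3: rhs = 18, matching y values: none (0 points).
  x = 4: rhs = 14, matching y values: none (0 points).
  x = 5: rhs = 15, matching y values: none (0 points).
  x = 6: rhs = 8, matching y values: none (0 points).
  x = 7: rhs = 18, matching y values: none (0 points).
  x = 8: rhs = 13, matching y values: none (0 points).
  x = 9: rhs = 18, matching y values: none (0 points).
  x = 10: rhs = 1, matching y values: 1, 18 (2 points).
  x = 11: rhs = 6, matching y values: 5, 14 (2 points).
  x = 12: rhs = 1, matching y values: 1, 18 (2 points).
  x = 13: rhs = 11, matching y values: 7, 12 (2 points).
  x = 14: rhs = 4, matching y values: 2, 17 (2 points).
  x = 15: rhs = 5, matching y values: 9, 10 (2 points).
  x = 16: rhs = 1, matching y values: 1, 18 (2 points).
  x = 17: rhs = 17, matching y values: 6, 13 (2 points).
  x = 18: rhs = 2, matching y values: none (0 points).
Total affine count: 19.
Full point count |E(F_19)| = 19 + 1 = 20.
Hasse bound: |20 − (19+1)| = |0| = 0 ≤ 2√19 ≈ 8.7178 ✓.


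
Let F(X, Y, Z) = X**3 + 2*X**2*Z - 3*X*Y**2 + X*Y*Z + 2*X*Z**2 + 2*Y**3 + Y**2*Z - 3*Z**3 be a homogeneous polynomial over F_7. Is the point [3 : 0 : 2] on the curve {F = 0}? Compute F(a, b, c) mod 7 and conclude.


F(3,0,2) ≡ 0 (mod 7); P is on the curve.

Evaluate F(3, 0, 2) term-by-term (mod 7).
  X**3 ↦ 1·27·1·1 = 27
  2*X**2*Z ↦ 2·9·1·2 = 36
  -3*X*Y**2 ↦ -3·3·0·1 = 0
  X*Y*Z ↦ 1·3·0·2 = 0
  2*X*Z**2 ↦ 2·3·1·4 = 24
  2*Y**3 ↦ 2·1·0·1 = 0
  Y**2*Z ↦ 1·1·0·2 = 0
  -3*Z**3 ↦ -3·1·1·8 = -24
Sum: F(3, 0, 2) = (27) + (36) + (0) + (0) + (24) + (0) + (0) + (-24) = 63.
Reducing mod 7: 63 ≡ 0 (mod 7).
Since F(a, b, c) ≡ 0 (mod 7), P lies on the curve.


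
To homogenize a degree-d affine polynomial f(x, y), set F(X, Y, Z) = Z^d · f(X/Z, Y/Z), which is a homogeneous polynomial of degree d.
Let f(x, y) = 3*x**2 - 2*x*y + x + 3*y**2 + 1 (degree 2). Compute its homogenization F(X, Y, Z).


F(X, Y, Z) = 3*X**2 - 2*X*Y + X*Z + 3*Y**2 + Z**2

deg(f) = 2.
Substitute x = X/Z, y = Y/Z into f, then multiply by Z^2.
  monomial 3·x^2·y^0 ↦ 3·X^2·Y^0·Z^0.
  monomial -2·x^1·y^1 ↦ -2·X^1·Y^1·Z^0.
  monomial 1·x^1·y^0 ↦ 1·X^1·Y^0·Z^1.
  monomial 3·x^0·y^2 ↦ 3·X^0·Y^2·Z^0.
  monomial 1·x^0·y^0 ↦ 1·X^0·Y^0·Z^2.
Collecting: F(X, Y, Z) = 3*X**2 - 2*X*Y + X*Z + 3*Y**2 + Z**2.


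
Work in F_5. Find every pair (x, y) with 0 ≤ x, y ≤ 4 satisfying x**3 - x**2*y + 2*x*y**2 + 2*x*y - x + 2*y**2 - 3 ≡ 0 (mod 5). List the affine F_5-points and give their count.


Affine F_5-points: {(0, 2), (0, 3), (1, 2), (1, 4), (4, 4)}; count = 5.

For each of the 25 pairs (x, y) ∈ F_5², evaluate f(x, y) mod 5. Record the zeros.
  x = 0: [0↦2, 1↦4, 2↦0, 3↦0, 4↦4]  zeros at y ∈ {2, 3}
  x = 1: [0↦2, 1↦2, 2↦0, 3↦1, 4↦0]  zeros at y ∈ {2, 4}
  x = 2: [0↦3, 1↦4, 2↦2, 3↦2, 4↦4]  zeros at y ∈ ∅
  x = 3: [0↦1, 1↦1, 2↦2, 3↦4, 4↦2]  zeros at y ∈ ∅
  x = 4: [0↦2, 1↦4, 2↦1, 3↦3, 4↦0]  zeros at y ∈ {4}
Collecting zeros: affine points = {(0, 2), (0, 3), (1, 2), (1, 4), (4, 4)}.
Total count |C(F_5)_aff| = 5.


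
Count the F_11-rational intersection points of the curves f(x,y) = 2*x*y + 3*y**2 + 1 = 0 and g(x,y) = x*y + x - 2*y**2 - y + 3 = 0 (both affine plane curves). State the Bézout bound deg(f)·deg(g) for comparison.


Common zeros: {(10, 3)}; count = 1; Bézout bound = 4.

deg(f) = 2, deg(g) = 2, so Bézout bound = 4.
Scan x ∈ F_11. For each x, list the y ∈ F_11 with f(x, y) ≡ 0 and those with g(x, y) ≡ 0 (mod 11); the common zeros in that column are the intersection.
  x = 0: f ≡ 0 at y ∈ ∅; g ≡ 0 at y ∈ {1, 4}; common: ∅.
  x = 1: f ≡ 0 at y ∈ {6, 8}; g ≡ 0 at y ∈ ∅; common: ∅.
  x = 2: f ≡ 0 at y ∈ {7, 10}; g ≡ 0 at y ∈ ∅; common: ∅.
  x = 3: f ≡ 0 at y ∈ ∅; g ≡ 0 at y ∈ ∅; common: ∅.
  x = 4: f ≡ 0 at y ∈ ∅; g ≡ 0 at y ∈ ∅; common: ∅.
  x = 5: f ≡ 0 at y ∈ {2}; g ≡ 0 at y ∈ {5, 8}; common: ∅.
  x = 6: f ≡ 0 at y ∈ {9}; g ≡ 0 at y ∈ {2, 6}; common: ∅.
  x = 7: f ≡ 0 at y ∈ ∅; g ≡ 0 at y ∈ ∅; common: ∅.
  x = 8: f ≡ 0 at y ∈ ∅; g ≡ 0 at y ∈ {0, 9}; common: ∅.
  x = 9: f ≡ 0 at y ∈ {1, 4}; g ≡ 0 at y ∈ ∅; common: ∅.
  x = 10: f ≡ 0 at y ∈ {3, 5}; g ≡ 0 at y ∈ {3, 7}; common: {3}.
Collecting: common zeros = {(10, 3)}, so the count is 1.
Comparison with the Bézout bound: 1 ≤ 4 = deg(f)·deg(g), as expected for curves with no common component (the affine F_11-count falls short of the bound because intersections may lie at infinity, over extension fields, or carry multiplicity).


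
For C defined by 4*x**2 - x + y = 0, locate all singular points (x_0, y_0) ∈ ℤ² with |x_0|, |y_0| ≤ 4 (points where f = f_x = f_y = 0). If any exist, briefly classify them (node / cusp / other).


No singular points in the scanned grid; C is smooth there.

Compute partial derivatives:
  f_x = 8*x - 1.
  f_y = 1.
f_y = 1 is a nonzero constant, so f_y never vanishes: no point (x, y) can satisfy f = f_x = f_y = 0. In particular no (x, y) ∈ {−4, ..., 4}² is singular; the curve is smooth.


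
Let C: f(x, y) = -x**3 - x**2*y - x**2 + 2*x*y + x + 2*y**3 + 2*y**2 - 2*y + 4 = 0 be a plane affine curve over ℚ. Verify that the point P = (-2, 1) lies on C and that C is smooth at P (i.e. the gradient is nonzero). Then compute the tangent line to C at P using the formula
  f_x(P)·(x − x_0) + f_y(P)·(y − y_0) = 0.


Tangent line at P: -x - 2 = 0.

Step 1: f(-2, 1) = 0, so P lies on C.
Step 2: partial derivatives
  f_x(x, y) = -3*x**2 - 2*x*y - 2*x + 2*y + 1, f_y(x, y) = -x**2 + 2*x + 6*y**2 + 4*y - 2.
  f_x(P) = -1, f_y(P) = 0 (gradient nonzero, so P is smooth).
Step 3: tangent line at P: -1·(x − -2) + 0·(y − 1) = 0.
Expanding: -x - 2 = 0.
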